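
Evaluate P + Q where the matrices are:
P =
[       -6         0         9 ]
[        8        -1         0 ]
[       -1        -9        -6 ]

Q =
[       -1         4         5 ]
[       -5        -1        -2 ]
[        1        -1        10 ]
P + Q =
[       -7         4        14 ]
[        3        -2        -2 ]
[        0       -10         4 ]

Matrix addition is elementwise: (P+Q)[i][j] = P[i][j] + Q[i][j].
  (P+Q)[0][0] = (-6) + (-1) = -7
  (P+Q)[0][1] = (0) + (4) = 4
  (P+Q)[0][2] = (9) + (5) = 14
  (P+Q)[1][0] = (8) + (-5) = 3
  (P+Q)[1][1] = (-1) + (-1) = -2
  (P+Q)[1][2] = (0) + (-2) = -2
  (P+Q)[2][0] = (-1) + (1) = 0
  (P+Q)[2][1] = (-9) + (-1) = -10
  (P+Q)[2][2] = (-6) + (10) = 4
P + Q =
[       -7         4        14 ]
[        3        -2        -2 ]
[        0       -10         4 ]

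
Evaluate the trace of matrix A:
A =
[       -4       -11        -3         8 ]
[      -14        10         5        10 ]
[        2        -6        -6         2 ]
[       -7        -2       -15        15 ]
tr(A) = -4 + 10 - 6 + 15 = 15

The trace of a square matrix is the sum of its diagonal entries.
Diagonal entries of A: A[0][0] = -4, A[1][1] = 10, A[2][2] = -6, A[3][3] = 15.
tr(A) = -4 + 10 - 6 + 15 = 15.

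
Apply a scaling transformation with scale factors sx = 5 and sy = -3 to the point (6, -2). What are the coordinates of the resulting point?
(30, 6)

Scaling matrix:
[[5, 0], [0, -3]]
Result: (6 × 5, -2 × -3) = (30, 6)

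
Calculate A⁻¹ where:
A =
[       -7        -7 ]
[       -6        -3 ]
det(A) = -21
A⁻¹ =
[      1/7      -1/3 ]
[     -2/7       1/3 ]

For a 2×2 matrix A = [[a, b], [c, d]] with det(A) ≠ 0, A⁻¹ = (1/det(A)) * [[d, -b], [-c, a]].
det(A) = (-7)*(-3) - (-7)*(-6) = 21 - 42 = -21.
A⁻¹ = (1/-21) * [[-3, 7], [6, -7]].
Dividing each entry by -21 and reducing:
A⁻¹ =
[      1/7      -1/3 ]
[     -2/7       1/3 ]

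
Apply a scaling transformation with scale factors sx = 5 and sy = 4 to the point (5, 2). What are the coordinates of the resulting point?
(25, 8)

Scaling matrix:
[[5, 0], [0, 4]]
Result: (5 × 5, 2 × 4) = (25, 8)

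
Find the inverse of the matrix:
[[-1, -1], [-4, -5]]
[[-5, 1], [4, -1]]

For [[a,b],[c,d]], inverse = (1/det)·[[d,-b],[-c,a]]
det = -1·-5 - -1·-4 = 1
Inverse = (1/1)·[[-5, 1], [4, -1]]
        = [[-5, 1], [4, -1]]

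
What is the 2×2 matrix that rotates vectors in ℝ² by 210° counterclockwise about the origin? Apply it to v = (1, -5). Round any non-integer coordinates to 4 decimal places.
R = [[-√3/2, 1/2], [-1/2, -√3/2]]; R·v = (-3.3660, 3.8301)

A counterclockwise rotation by angle θ in ℝ² has matrix R(θ) = [[cos θ, -sin θ], [sin θ, cos θ]].
For θ = 210°: cos θ = -√3/2, sin θ = -1/2.
R(210°) = [[-√3/2, 1/2], [-1/2, -√3/2]].
R·v = [-√3/2·1 + (1/2)·-5, -1/2·1 + -√3/2·-5] = (-3.3660, 3.8301).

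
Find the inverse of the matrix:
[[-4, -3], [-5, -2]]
[[2/7, -3/7], [-5/7, 4/7]]

For [[a,b],[c,d]], inverse = (1/det)·[[d,-b],[-c,a]]
det = -4·-2 - -3·-5 = -7
Inverse = (1/-7)·[[-2, 3], [5, -4]]
        = [[2/7, -3/7], [-5/7, 4/7]]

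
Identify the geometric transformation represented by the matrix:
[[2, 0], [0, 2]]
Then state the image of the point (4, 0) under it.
uniform scaling by factor 2; image of (4, 0) is (8, 0)

This is a diagonal matrix with equal entries 2, so it scales both axes by the same factor 2.
The matrix [[2, 0], [0, 2]] represents: uniform scaling by factor 2.
Applying it to (4, 0): [2·4 + 0·0, 0·4 + 2·0] = (8, 0).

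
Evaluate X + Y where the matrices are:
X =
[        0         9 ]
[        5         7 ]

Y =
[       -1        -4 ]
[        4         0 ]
X + Y =
[       -1         5 ]
[        9         7 ]

Matrix addition is elementwise: (X+Y)[i][j] = X[i][j] + Y[i][j].
  (X+Y)[0][0] = (0) + (-1) = -1
  (X+Y)[0][1] = (9) + (-4) = 5
  (X+Y)[1][0] = (5) + (4) = 9
  (X+Y)[1][1] = (7) + (0) = 7
X + Y =
[       -1         5 ]
[        9         7 ]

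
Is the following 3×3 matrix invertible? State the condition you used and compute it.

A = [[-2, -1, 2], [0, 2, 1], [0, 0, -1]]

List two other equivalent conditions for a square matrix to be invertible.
Yes, invertible; det(A) = 4 ≠ 0. Equivalent conditions: rank(A) = 3; Ax = 0 has only the trivial solution; 0 is not an eigenvalue; the columns of A are linearly independent.

To check invertibility, compute det(A).
The given matrix is triangular, so det(A) equals the product of its diagonal entries = 4 ≠ 0.
Since det(A) ≠ 0, A is invertible.
Equivalent conditions for a square matrix A to be invertible:
- rank(A) = 3 (full rank).
- The homogeneous system Ax = 0 has only the trivial solution x = 0.
- 0 is not an eigenvalue of A.
- The columns (equivalently rows) of A are linearly independent.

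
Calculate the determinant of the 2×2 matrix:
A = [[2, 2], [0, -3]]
-6

For A = [[a, b], [c, d]], det(A) = a*d - b*c.
det(A) = (2)*(-3) - (2)*(0) = -6 - 0 = -6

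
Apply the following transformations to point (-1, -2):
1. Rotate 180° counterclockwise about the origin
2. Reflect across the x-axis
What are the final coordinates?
(1, -2)

Step 1: Rotate 180° → (1, 2)
Step 2: Reflect across the x-axis → (1, -2)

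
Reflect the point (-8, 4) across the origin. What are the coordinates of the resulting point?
(8, -4)

Reflection across origin: (-8, 4) → (8, -4)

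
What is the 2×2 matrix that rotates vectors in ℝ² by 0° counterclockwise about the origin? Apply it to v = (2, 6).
R = [[1, 0], [0, 1]]; R·v = (2, 6)

A counterclockwise rotation by angle θ in ℝ² has matrix R(θ) = [[cos θ, -sin θ], [sin θ, cos θ]].
For θ = 0°: cos θ = 1, sin θ = 0.
R(0°) = [[1, 0], [0, 1]].
R·v = [1·2 + (0)·6, 0·2 + 1·6] = (2, 6).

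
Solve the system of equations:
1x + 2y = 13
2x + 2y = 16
x = 3, y = 5

Use elimination (row reduction):
Equation 1: 1x + 2y = 13.
Equation 2: 2x + 2y = 16.
Multiply Eq1 by 2 and Eq2 by 1: 2x + 4y = 26;  2x + 2y = 16.
Subtract: (-2)y = -10, so y = 5.
Back-substitute into Eq1: 1x + 2*(5) = 13, so x = 3.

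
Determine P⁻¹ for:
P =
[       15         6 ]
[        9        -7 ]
det(P) = -159
P⁻¹ =
[    7/159      2/53 ]
[     3/53     -5/53 ]

For a 2×2 matrix P = [[a, b], [c, d]] with det(P) ≠ 0, P⁻¹ = (1/det(P)) * [[d, -b], [-c, a]].
det(P) = (15)*(-7) - (6)*(9) = -105 - 54 = -159.
P⁻¹ = (1/-159) * [[-7, -6], [-9, 15]].
Dividing each entry by -159 and reducing:
P⁻¹ =
[    7/159      2/53 ]
[     3/53     -5/53 ]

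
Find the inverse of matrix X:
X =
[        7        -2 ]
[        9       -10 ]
det(X) = -52
X⁻¹ =
[     5/26     -1/26 ]
[     9/52     -7/52 ]

For a 2×2 matrix X = [[a, b], [c, d]] with det(X) ≠ 0, X⁻¹ = (1/det(X)) * [[d, -b], [-c, a]].
det(X) = (7)*(-10) - (-2)*(9) = -70 + 18 = -52.
X⁻¹ = (1/-52) * [[-10, 2], [-9, 7]].
Dividing each entry by -52 and reducing:
X⁻¹ =
[     5/26     -1/26 ]
[     9/52     -7/52 ]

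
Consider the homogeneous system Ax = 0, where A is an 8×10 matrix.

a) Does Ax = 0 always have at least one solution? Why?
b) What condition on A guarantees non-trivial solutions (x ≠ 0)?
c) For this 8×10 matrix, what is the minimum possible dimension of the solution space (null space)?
a) Yes, x = 0 is always a solution. b) When A has linearly dependent columns (rank < n). c) Minimum nullity = 2.

a) x = 0 satisfies A·0 = 0, so the zero vector is always a solution.
b) Non-trivial solutions exist iff the columns of A are linearly dependent, equivalently rank(A) < n (the number of columns).
c) By rank-nullity, rank(A) + nullity(A) = n = 10. Since A has only 8 rows, rank(A) ≤ 8, so nullity(A) ≥ 10 - 8 = 2.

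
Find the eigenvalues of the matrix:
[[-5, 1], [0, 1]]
λ = -5 and λ = 1

Characteristic equation: det(A - λI) = 0
λ² - (trace)λ + (det) = 0
λ² - (-4)λ + (-5) = 0
λ² + 4λ - 5 = 0
Solving: λ = -5, 1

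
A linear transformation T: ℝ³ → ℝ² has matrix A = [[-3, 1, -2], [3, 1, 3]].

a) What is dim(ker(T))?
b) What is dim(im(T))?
dim(ker) = 1, dim(im) = 2

The two rows are not scalar multiples of one another (no single k satisfies row 2 = k × row 1), so they are linearly independent.
Thus rank(A) = 2.
dim(im(T)) = rank(A) = 2.
By the rank-nullity theorem applied to T: ℝ³ → ℝ², rank(A) + nullity(A) = 3 (the domain dimension), so dim(ker(T)) = 3 - 2 = 1.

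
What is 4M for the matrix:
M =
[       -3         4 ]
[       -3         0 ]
4M =
[      -12        16 ]
[      -12         0 ]

Scalar multiplication is elementwise: (4M)[i][j] = 4 * M[i][j].
  (4M)[0][0] = 4 * (-3) = -12
  (4M)[0][1] = 4 * (4) = 16
  (4M)[1][0] = 4 * (-3) = -12
  (4M)[1][1] = 4 * (0) = 0
4M =
[      -12        16 ]
[      -12         0 ]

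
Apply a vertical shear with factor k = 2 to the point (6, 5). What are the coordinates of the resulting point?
(6, 17)

Shear matrix for vertical shear with factor k = 2:
[[1, 0], [2, 1]]
Result: (6, 5) → (6, 17)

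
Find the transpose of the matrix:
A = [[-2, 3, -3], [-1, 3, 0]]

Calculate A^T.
[[-2, -1], [3, 3], [-3, 0]]

The transpose sends entry (i,j) to (j,i); rows become columns.
Row 0 of A: [-2, 3, -3] -> column 0 of A^T.
Row 1 of A: [-1, 3, 0] -> column 1 of A^T.
A^T = [[-2, -1], [3, 3], [-3, 0]]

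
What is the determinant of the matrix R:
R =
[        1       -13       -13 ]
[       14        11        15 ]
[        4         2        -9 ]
det(R) = -2339

Expand along row 0 (cofactor expansion): det(R) = a*(e*i - f*h) - b*(d*i - f*g) + c*(d*h - e*g), where the 3×3 is [[a, b, c], [d, e, f], [g, h, i]].
Minor M_00 = (11)*(-9) - (15)*(2) = -99 - 30 = -129.
Minor M_01 = (14)*(-9) - (15)*(4) = -126 - 60 = -186.
Minor M_02 = (14)*(2) - (11)*(4) = 28 - 44 = -16.
det(R) = (1)*(-129) - (-13)*(-186) + (-13)*(-16) = -129 - 2418 + 208 = -2339.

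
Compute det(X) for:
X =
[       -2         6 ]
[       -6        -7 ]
det(X) = 50

For a 2×2 matrix [[a, b], [c, d]], det = a*d - b*c.
det(X) = (-2)*(-7) - (6)*(-6) = 14 + 36 = 50.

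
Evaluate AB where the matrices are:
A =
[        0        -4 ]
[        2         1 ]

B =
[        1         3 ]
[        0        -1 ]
AB =
[        0         4 ]
[        2         5 ]

Matrix multiplication: (AB)[i][j] = sum over k of A[i][k] * B[k][j].
  (AB)[0][0] = (0)*(1) + (-4)*(0) = 0
  (AB)[0][1] = (0)*(3) + (-4)*(-1) = 4
  (AB)[1][0] = (2)*(1) + (1)*(0) = 2
  (AB)[1][1] = (2)*(3) + (1)*(-1) = 5
AB =
[        0         4 ]
[        2         5 ]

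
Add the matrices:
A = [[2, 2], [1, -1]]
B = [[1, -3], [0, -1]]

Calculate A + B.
[[3, -1], [1, -2]]

Add corresponding elements:
(2)+(1)=3
(2)+(-3)=-1
(1)+(0)=1
(-1)+(-1)=-2
A + B = [[3, -1], [1, -2]]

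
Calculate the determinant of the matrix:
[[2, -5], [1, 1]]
7

For a 2×2 matrix [[a, b], [c, d]], det = ad - bc
det = (2)(1) - (-5)(1) = 2 - -5 = 7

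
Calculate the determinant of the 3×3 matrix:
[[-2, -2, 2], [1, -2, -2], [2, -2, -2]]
8

Expansion along first row:
det = -2·det([[-2,-2],[-2,-2]]) - -2·det([[1,-2],[2,-2]]) + 2·det([[1,-2],[2,-2]])
    = -2·(-2·-2 - -2·-2) - -2·(1·-2 - -2·2) + 2·(1·-2 - -2·2)
    = -2·0 - -2·2 + 2·2
    = 0 + 4 + 4 = 8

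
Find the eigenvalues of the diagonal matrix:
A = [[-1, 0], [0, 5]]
λ₁ = -1, λ₂ = 5

The characteristic polynomial of A is det(A - λI) = (-1 - λ)(5 - λ) = 0.
The roots are λ = -1 and λ = 5, so the eigenvalues are the diagonal entries.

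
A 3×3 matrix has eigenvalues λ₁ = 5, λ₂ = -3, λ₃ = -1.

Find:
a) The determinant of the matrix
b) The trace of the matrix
det = 15, trace = 1

Two standard eigenvalue identities:
- det(A) equals the product of the eigenvalues (counted with multiplicity).
- trace(A) equals the sum of the eigenvalues.
det(A) = (5)*(-3)*(-1) = 15.
trace(A) = 5 - 3 - 1 = 1.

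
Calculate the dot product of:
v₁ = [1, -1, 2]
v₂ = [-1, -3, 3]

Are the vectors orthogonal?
8, No

The dot product is the sum of products of corresponding components.
v₁·v₂ = (1)*(-1) + (-1)*(-3) + (2)*(3) = -1 + 3 + 6 = 8.
Two vectors are orthogonal iff their dot product is 0; here the dot product is 8, so the vectors are not orthogonal.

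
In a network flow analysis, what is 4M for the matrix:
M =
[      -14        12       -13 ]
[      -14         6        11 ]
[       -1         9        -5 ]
4M =
[      -56        48       -52 ]
[      -56        24        44 ]
[       -4        36       -20 ]

Scalar multiplication is elementwise: (4M)[i][j] = 4 * M[i][j].
  (4M)[0][0] = 4 * (-14) = -56
  (4M)[0][1] = 4 * (12) = 48
  (4M)[0][2] = 4 * (-13) = -52
  (4M)[1][0] = 4 * (-14) = -56
  (4M)[1][1] = 4 * (6) = 24
  (4M)[1][2] = 4 * (11) = 44
  (4M)[2][0] = 4 * (-1) = -4
  (4M)[2][1] = 4 * (9) = 36
  (4M)[2][2] = 4 * (-5) = -20
4M =
[      -56        48       -52 ]
[      -56        24        44 ]
[       -4        36       -20 ]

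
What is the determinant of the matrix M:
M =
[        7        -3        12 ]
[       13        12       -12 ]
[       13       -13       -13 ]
det(M) = -6123

Expand along row 0 (cofactor expansion): det(M) = a*(e*i - f*h) - b*(d*i - f*g) + c*(d*h - e*g), where the 3×3 is [[a, b, c], [d, e, f], [g, h, i]].
Minor M_00 = (12)*(-13) - (-12)*(-13) = -156 - 156 = -312.
Minor M_01 = (13)*(-13) - (-12)*(13) = -169 + 156 = -13.
Minor M_02 = (13)*(-13) - (12)*(13) = -169 - 156 = -325.
det(M) = (7)*(-312) - (-3)*(-13) + (12)*(-325) = -2184 - 39 - 3900 = -6123.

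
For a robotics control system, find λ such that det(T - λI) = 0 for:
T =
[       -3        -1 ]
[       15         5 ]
λ = 0, 2

Solve det(T - λI) = 0. For a 2×2 matrix the characteristic equation is λ² - (trace)λ + det = 0.
trace(T) = a + d = -3 + 5 = 2.
det(T) = a*d - b*c = (-3)*(5) - (-1)*(15) = -15 + 15 = 0.
Characteristic equation: λ² - (2)λ + (0) = 0.
Discriminant = (2)² - 4*(0) = 4 - 0 = 4.
λ = (2 ± √4) / 2 = (2 ± 2) / 2 = 0, 2.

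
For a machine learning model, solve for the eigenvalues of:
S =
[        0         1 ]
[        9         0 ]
λ = -3, 3

Solve det(S - λI) = 0. For a 2×2 matrix the characteristic equation is λ² - (trace)λ + det = 0.
trace(S) = a + d = 0 + 0 = 0.
det(S) = a*d - b*c = (0)*(0) - (1)*(9) = 0 - 9 = -9.
Characteristic equation: λ² - (0)λ + (-9) = 0.
Discriminant = (0)² - 4*(-9) = 0 + 36 = 36.
λ = (0 ± √36) / 2 = (0 ± 6) / 2 = -3, 3.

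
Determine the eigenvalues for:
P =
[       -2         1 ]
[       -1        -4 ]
λ = -3, -3

Solve det(P - λI) = 0. For a 2×2 matrix the characteristic equation is λ² - (trace)λ + det = 0.
trace(P) = a + d = -2 - 4 = -6.
det(P) = a*d - b*c = (-2)*(-4) - (1)*(-1) = 8 + 1 = 9.
Characteristic equation: λ² - (-6)λ + (9) = 0.
Discriminant = (-6)² - 4*(9) = 36 - 36 = 0.
λ = (-6 ± √0) / 2 = (-6 ± 0) / 2 = -3, -3.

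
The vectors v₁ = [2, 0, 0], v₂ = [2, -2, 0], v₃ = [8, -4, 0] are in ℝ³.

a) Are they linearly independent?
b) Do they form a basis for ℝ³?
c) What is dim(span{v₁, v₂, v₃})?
Not independent, not a basis, dim(span) = 2

Check whether v₃ can be written as a linear combination of v₁ and v₂.
v₃ = (2)·v₁ + (2)·v₂ = [8, -4, 0], so the three vectors are linearly dependent.
Thus they do not form a basis for ℝ³, and dim(span{v₁, v₂, v₃}) = 2 (spanned by v₁ and v₂).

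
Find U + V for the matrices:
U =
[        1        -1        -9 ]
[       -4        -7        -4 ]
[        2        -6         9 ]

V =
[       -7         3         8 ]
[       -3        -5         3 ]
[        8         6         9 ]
U + V =
[       -6         2        -1 ]
[       -7       -12        -1 ]
[       10         0        18 ]

Matrix addition is elementwise: (U+V)[i][j] = U[i][j] + V[i][j].
  (U+V)[0][0] = (1) + (-7) = -6
  (U+V)[0][1] = (-1) + (3) = 2
  (U+V)[0][2] = (-9) + (8) = -1
  (U+V)[1][0] = (-4) + (-3) = -7
  (U+V)[1][1] = (-7) + (-5) = -12
  (U+V)[1][2] = (-4) + (3) = -1
  (U+V)[2][0] = (2) + (8) = 10
  (U+V)[2][1] = (-6) + (6) = 0
  (U+V)[2][2] = (9) + (9) = 18
U + V =
[       -6         2        -1 ]
[       -7       -12        -1 ]
[       10         0        18 ]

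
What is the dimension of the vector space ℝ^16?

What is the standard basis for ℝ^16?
Dimension = 16; standard basis = {e_1, e_2, e_3, …, e_16}

ℝ^16 is the space of 16-tuples of real numbers; its dimension is 16.
The standard basis consists of 16 vectors: e_1, e_2, e_3, …, e_16, where e_i is the vector with 1 in position i and 0 elsewhere.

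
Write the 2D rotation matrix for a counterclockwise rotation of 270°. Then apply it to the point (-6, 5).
R = [[0, 1], [-1, 0]]; R·(-6, 5) = (5, 6)

Rotation matrix formula: R(θ) = [[cos θ, -sin θ], [sin θ, cos θ]]
For θ = 270°:
cos(270°) = 0
sin(270°) = -1
R = [[0, 1], [-1, 0]]
Apply to (-6, 5): [0·-6 + (1)·5, -1·-6 + 0·5] = (5, 6)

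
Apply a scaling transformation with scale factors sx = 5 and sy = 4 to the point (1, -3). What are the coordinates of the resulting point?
(5, -12)

Scaling matrix:
[[5, 0], [0, 4]]
Result: (1 × 5, -3 × 4) = (5, -12)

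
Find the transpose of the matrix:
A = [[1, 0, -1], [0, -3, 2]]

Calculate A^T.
[[1, 0], [0, -3], [-1, 2]]

The transpose sends entry (i,j) to (j,i); rows become columns.
Row 0 of A: [1, 0, -1] -> column 0 of A^T.
Row 1 of A: [0, -3, 2] -> column 1 of A^T.
A^T = [[1, 0], [0, -3], [-1, 2]]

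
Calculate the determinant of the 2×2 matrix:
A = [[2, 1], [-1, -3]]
-5

For A = [[a, b], [c, d]], det(A) = a*d - b*c.
det(A) = (2)*(-3) - (1)*(-1) = -6 - -1 = -5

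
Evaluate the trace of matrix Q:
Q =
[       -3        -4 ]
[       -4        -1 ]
tr(Q) = -3 - 1 = -4

The trace of a square matrix is the sum of its diagonal entries.
Diagonal entries of Q: Q[0][0] = -3, Q[1][1] = -1.
tr(Q) = -3 - 1 = -4.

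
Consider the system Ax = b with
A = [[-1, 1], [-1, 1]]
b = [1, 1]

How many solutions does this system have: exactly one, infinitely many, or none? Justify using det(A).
Infinitely many solutions

det(A) = (-1)*(1) - (1)*(-1) = 0, so A is singular (column 2 is -1 times column 1).
b = [1, 1] = -1 * column 1 of A, so b lies in the column space of A.
A singular matrix whose right-hand side is in its column space gives a 1-parameter family of solutions — infinitely many.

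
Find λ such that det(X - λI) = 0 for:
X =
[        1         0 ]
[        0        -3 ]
λ = -3, 1

Solve det(X - λI) = 0. For a 2×2 matrix the characteristic equation is λ² - (trace)λ + det = 0.
trace(X) = a + d = 1 - 3 = -2.
det(X) = a*d - b*c = (1)*(-3) - (0)*(0) = -3 - 0 = -3.
Characteristic equation: λ² - (-2)λ + (-3) = 0.
Discriminant = (-2)² - 4*(-3) = 4 + 12 = 16.
λ = (-2 ± √16) / 2 = (-2 ± 4) / 2 = -3, 1.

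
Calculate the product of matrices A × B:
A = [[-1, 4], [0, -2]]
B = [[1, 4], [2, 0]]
[[7, -4], [-4, 0]]

Matrix multiplication:
C[0][0] = -1×1 + 4×2 = 7
C[0][1] = -1×4 + 4×0 = -4
C[1][0] = 0×1 + -2×2 = -4
C[1][1] = 0×4 + -2×0 = 0
Result: [[7, -4], [-4, 0]]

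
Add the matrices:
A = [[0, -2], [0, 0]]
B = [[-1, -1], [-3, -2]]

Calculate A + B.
[[-1, -3], [-3, -2]]

Add corresponding elements:
(0)+(-1)=-1
(-2)+(-1)=-3
(0)+(-3)=-3
(0)+(-2)=-2
A + B = [[-1, -3], [-3, -2]]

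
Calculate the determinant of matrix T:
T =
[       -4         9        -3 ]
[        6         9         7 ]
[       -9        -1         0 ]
det(T) = -820

Expand along row 0 (cofactor expansion): det(T) = a*(e*i - f*h) - b*(d*i - f*g) + c*(d*h - e*g), where the 3×3 is [[a, b, c], [d, e, f], [g, h, i]].
Minor M_00 = (9)*(0) - (7)*(-1) = 0 + 7 = 7.
Minor M_01 = (6)*(0) - (7)*(-9) = 0 + 63 = 63.
Minor M_02 = (6)*(-1) - (9)*(-9) = -6 + 81 = 75.
det(T) = (-4)*(7) - (9)*(63) + (-3)*(75) = -28 - 567 - 225 = -820.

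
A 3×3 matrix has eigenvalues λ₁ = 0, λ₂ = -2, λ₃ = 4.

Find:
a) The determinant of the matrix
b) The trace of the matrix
det = 0, trace = 2

Two standard eigenvalue identities:
- det(A) equals the product of the eigenvalues (counted with multiplicity).
- trace(A) equals the sum of the eigenvalues.
det(A) = (0)*(-2)*(4) = 0.
trace(A) = 0 - 2 + 4 = 2.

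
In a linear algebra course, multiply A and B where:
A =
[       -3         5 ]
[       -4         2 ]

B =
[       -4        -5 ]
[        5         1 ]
AB =
[       37        20 ]
[       26        22 ]

Matrix multiplication: (AB)[i][j] = sum over k of A[i][k] * B[k][j].
  (AB)[0][0] = (-3)*(-4) + (5)*(5) = 37
  (AB)[0][1] = (-3)*(-5) + (5)*(1) = 20
  (AB)[1][0] = (-4)*(-4) + (2)*(5) = 26
  (AB)[1][1] = (-4)*(-5) + (2)*(1) = 22
AB =
[       37        20 ]
[       26        22 ]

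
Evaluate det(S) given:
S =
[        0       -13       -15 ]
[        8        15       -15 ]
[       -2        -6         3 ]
det(S) = 192

Expand along row 0 (cofactor expansion): det(S) = a*(e*i - f*h) - b*(d*i - f*g) + c*(d*h - e*g), where the 3×3 is [[a, b, c], [d, e, f], [g, h, i]].
Minor M_00 = (15)*(3) - (-15)*(-6) = 45 - 90 = -45.
Minor M_01 = (8)*(3) - (-15)*(-2) = 24 - 30 = -6.
Minor M_02 = (8)*(-6) - (15)*(-2) = -48 + 30 = -18.
det(S) = (0)*(-45) - (-13)*(-6) + (-15)*(-18) = 0 - 78 + 270 = 192.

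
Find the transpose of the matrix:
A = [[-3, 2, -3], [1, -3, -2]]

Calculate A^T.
[[-3, 1], [2, -3], [-3, -2]]

The transpose sends entry (i,j) to (j,i); rows become columns.
Row 0 of A: [-3, 2, -3] -> column 0 of A^T.
Row 1 of A: [1, -3, -2] -> column 1 of A^T.
A^T = [[-3, 1], [2, -3], [-3, -2]]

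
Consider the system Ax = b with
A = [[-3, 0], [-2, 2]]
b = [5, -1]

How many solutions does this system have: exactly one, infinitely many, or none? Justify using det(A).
Exactly one solution

Compute det(A) = (-3)*(2) - (0)*(-2) = -6.
Because det(A) ≠ 0, A is invertible and Ax = b has a unique solution for every b (here x = A⁻¹ b).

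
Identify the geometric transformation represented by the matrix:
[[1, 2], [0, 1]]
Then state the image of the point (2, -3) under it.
horizontal shear with factor 2; image of (2, -3) is (-4, -3)

The matrix [[1, k], [0, 1]] sends (x, y) to (x + 2y, y), leaving the y-coordinate fixed: a horizontal shear.
The matrix [[1, 2], [0, 1]] represents: horizontal shear with factor 2.
Applying it to (2, -3): [1·2 + 2·-3, 0·2 + 1·-3] = (-4, -3).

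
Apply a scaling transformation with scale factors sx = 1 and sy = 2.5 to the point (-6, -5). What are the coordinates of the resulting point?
(-6, -12.5)

Scaling matrix:
[[1, 0], [0, 2.50]]
Result: (-6 × 1, -5 × 2.5) = (-6, -12.5)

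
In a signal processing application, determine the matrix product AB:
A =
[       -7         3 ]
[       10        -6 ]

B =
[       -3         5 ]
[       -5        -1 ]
AB =
[        6       -38 ]
[        0        56 ]

Matrix multiplication: (AB)[i][j] = sum over k of A[i][k] * B[k][j].
  (AB)[0][0] = (-7)*(-3) + (3)*(-5) = 6
  (AB)[0][1] = (-7)*(5) + (3)*(-1) = -38
  (AB)[1][0] = (10)*(-3) + (-6)*(-5) = 0
  (AB)[1][1] = (10)*(5) + (-6)*(-1) = 56
AB =
[        6       -38 ]
[        0        56 ]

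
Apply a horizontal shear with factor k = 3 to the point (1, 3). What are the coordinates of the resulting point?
(10, 3)

Shear matrix for horizontal shear with factor k = 3:
[[1, 3], [0, 1]]
Result: (1, 3) → (10, 3)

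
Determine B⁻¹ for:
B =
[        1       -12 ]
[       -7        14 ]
det(B) = -70
B⁻¹ =
[     -1/5     -6/35 ]
[    -1/10     -1/70 ]

For a 2×2 matrix B = [[a, b], [c, d]] with det(B) ≠ 0, B⁻¹ = (1/det(B)) * [[d, -b], [-c, a]].
det(B) = (1)*(14) - (-12)*(-7) = 14 - 84 = -70.
B⁻¹ = (1/-70) * [[14, 12], [7, 1]].
Dividing each entry by -70 and reducing:
B⁻¹ =
[     -1/5     -6/35 ]
[    -1/10     -1/70 ]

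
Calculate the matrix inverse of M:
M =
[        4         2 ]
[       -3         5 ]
det(M) = 26
M⁻¹ =
[     5/26     -1/13 ]
[     3/26      2/13 ]

For a 2×2 matrix M = [[a, b], [c, d]] with det(M) ≠ 0, M⁻¹ = (1/det(M)) * [[d, -b], [-c, a]].
det(M) = (4)*(5) - (2)*(-3) = 20 + 6 = 26.
M⁻¹ = (1/26) * [[5, -2], [3, 4]].
Dividing each entry by 26 and reducing:
M⁻¹ =
[     5/26     -1/13 ]
[     3/26      2/13 ]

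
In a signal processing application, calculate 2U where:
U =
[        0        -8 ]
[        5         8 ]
2U =
[        0       -16 ]
[       10        16 ]

Scalar multiplication is elementwise: (2U)[i][j] = 2 * U[i][j].
  (2U)[0][0] = 2 * (0) = 0
  (2U)[0][1] = 2 * (-8) = -16
  (2U)[1][0] = 2 * (5) = 10
  (2U)[1][1] = 2 * (8) = 16
2U =
[        0       -16 ]
[       10        16 ]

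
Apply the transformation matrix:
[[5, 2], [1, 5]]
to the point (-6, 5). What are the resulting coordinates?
(-20, 19)

Matrix multiplication:
[[5, 2], [1, 5]] × [-6, 5]ᵀ
= [5×-6 + 2×5, 1×-6 + 5×5]ᵀ
= [-20.0000, 19.0000]ᵀ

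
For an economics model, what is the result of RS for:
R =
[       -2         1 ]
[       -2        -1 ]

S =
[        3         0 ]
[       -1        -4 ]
RS =
[       -7        -4 ]
[       -5         4 ]

Matrix multiplication: (RS)[i][j] = sum over k of R[i][k] * S[k][j].
  (RS)[0][0] = (-2)*(3) + (1)*(-1) = -7
  (RS)[0][1] = (-2)*(0) + (1)*(-4) = -4
  (RS)[1][0] = (-2)*(3) + (-1)*(-1) = -5
  (RS)[1][1] = (-2)*(0) + (-1)*(-4) = 4
RS =
[       -7        -4 ]
[       -5         4 ]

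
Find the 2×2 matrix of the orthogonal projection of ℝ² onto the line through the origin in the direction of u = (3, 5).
[[9/34, 15/34], [15/34, 25/34]]

The orthogonal projection onto the line spanned by a nonzero vector u = (a, b) has matrix P = (u uᵀ) / (uᵀ u) = (1/(a² + b²)) · [[a², ab], [ab, b²]].
Here u = (3, 5), so a² + b² = 9 + 25 = 34.
P = (1/34) · [[9, 15], [15, 25]] = [[9/34, 15/34], [15/34, 25/34]].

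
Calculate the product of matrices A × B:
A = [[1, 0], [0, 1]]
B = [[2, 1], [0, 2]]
[[2, 1], [0, 2]]

Matrix multiplication:
C[0][0] = 1×2 + 0×0 = 2
C[0][1] = 1×1 + 0×2 = 1
C[1][0] = 0×2 + 1×0 = 0
C[1][1] = 0×1 + 1×2 = 2
Result: [[2, 1], [0, 2]]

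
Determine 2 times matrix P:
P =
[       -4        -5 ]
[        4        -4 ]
2P =
[       -8       -10 ]
[        8        -8 ]

Scalar multiplication is elementwise: (2P)[i][j] = 2 * P[i][j].
  (2P)[0][0] = 2 * (-4) = -8
  (2P)[0][1] = 2 * (-5) = -10
  (2P)[1][0] = 2 * (4) = 8
  (2P)[1][1] = 2 * (-4) = -8
2P =
[       -8       -10 ]
[        8        -8 ]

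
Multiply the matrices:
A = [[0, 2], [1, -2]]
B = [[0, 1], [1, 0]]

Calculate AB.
[[2, 0], [-2, 1]]

Each entry (i,j) of AB = sum over k of A[i][k]*B[k][j].
(AB)[0][0] = (0)*(0) + (2)*(1) = 2
(AB)[0][1] = (0)*(1) + (2)*(0) = 0
(AB)[1][0] = (1)*(0) + (-2)*(1) = -2
(AB)[1][1] = (1)*(1) + (-2)*(0) = 1
AB = [[2, 0], [-2, 1]]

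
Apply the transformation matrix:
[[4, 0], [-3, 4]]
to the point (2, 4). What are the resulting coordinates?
(8, 10)

Matrix multiplication:
[[4, 0], [-3, 4]] × [2, 4]ᵀ
= [4×2 + 0×4, -3×2 + 4×4]ᵀ
= [8.0000, 10.0000]ᵀ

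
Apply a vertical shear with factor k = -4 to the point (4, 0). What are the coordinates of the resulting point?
(4, -16)

Shear matrix for vertical shear with factor k = -4:
[[1, 0], [-4, 1]]
Result: (4, 0) → (4, -16)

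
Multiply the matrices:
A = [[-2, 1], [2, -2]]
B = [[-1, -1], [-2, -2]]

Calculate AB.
[[0, 0], [2, 2]]

Each entry (i,j) of AB = sum over k of A[i][k]*B[k][j].
(AB)[0][0] = (-2)*(-1) + (1)*(-2) = 0
(AB)[0][1] = (-2)*(-1) + (1)*(-2) = 0
(AB)[1][0] = (2)*(-1) + (-2)*(-2) = 2
(AB)[1][1] = (2)*(-1) + (-2)*(-2) = 2
AB = [[0, 0], [2, 2]]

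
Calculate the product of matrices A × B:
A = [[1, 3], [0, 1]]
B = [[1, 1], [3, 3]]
[[10, 10], [3, 3]]

Matrix multiplication:
C[0][0] = 1×1 + 3×3 = 10
C[0][1] = 1×1 + 3×3 = 10
C[1][0] = 0×1 + 1×3 = 3
C[1][1] = 0×1 + 1×3 = 3
Result: [[10, 10], [3, 3]]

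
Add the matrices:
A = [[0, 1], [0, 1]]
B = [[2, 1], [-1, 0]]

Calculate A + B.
[[2, 2], [-1, 1]]

Add corresponding elements:
(0)+(2)=2
(1)+(1)=2
(0)+(-1)=-1
(1)+(0)=1
A + B = [[2, 2], [-1, 1]]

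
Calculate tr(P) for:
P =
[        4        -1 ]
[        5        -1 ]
tr(P) = 4 - 1 = 3

The trace of a square matrix is the sum of its diagonal entries.
Diagonal entries of P: P[0][0] = 4, P[1][1] = -1.
tr(P) = 4 - 1 = 3.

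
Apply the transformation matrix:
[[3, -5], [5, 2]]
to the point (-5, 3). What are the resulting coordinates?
(-30, -19)

Matrix multiplication:
[[3, -5], [5, 2]] × [-5, 3]ᵀ
= [3×-5 + -5×3, 5×-5 + 2×3]ᵀ
= [-30.0000, -19.0000]ᵀ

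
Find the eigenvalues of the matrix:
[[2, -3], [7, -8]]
λ = -5 and λ = -1

Characteristic equation: det(A - λI) = 0
λ² - (trace)λ + (det) = 0
λ² - (-6)λ + (5) = 0
λ² + 6λ + 5 = 0
Solving: λ = -5, -1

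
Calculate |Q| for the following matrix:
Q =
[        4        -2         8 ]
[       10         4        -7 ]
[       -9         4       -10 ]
det(Q) = 234

Expand along row 0 (cofactor expansion): det(Q) = a*(e*i - f*h) - b*(d*i - f*g) + c*(d*h - e*g), where the 3×3 is [[a, b, c], [d, e, f], [g, h, i]].
Minor M_00 = (4)*(-10) - (-7)*(4) = -40 + 28 = -12.
Minor M_01 = (10)*(-10) - (-7)*(-9) = -100 - 63 = -163.
Minor M_02 = (10)*(4) - (4)*(-9) = 40 + 36 = 76.
det(Q) = (4)*(-12) - (-2)*(-163) + (8)*(76) = -48 - 326 + 608 = 234.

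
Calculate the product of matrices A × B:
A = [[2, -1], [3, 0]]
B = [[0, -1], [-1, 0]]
[[1, -2], [0, -3]]

Matrix multiplication:
C[0][0] = 2×0 + -1×-1 = 1
C[0][1] = 2×-1 + -1×0 = -2
C[1][0] = 3×0 + 0×-1 = 0
C[1][1] = 3×-1 + 0×0 = -3
Result: [[1, -2], [0, -3]]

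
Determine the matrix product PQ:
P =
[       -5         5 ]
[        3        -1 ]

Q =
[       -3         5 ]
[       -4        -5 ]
PQ =
[       -5       -50 ]
[       -5        20 ]

Matrix multiplication: (PQ)[i][j] = sum over k of P[i][k] * Q[k][j].
  (PQ)[0][0] = (-5)*(-3) + (5)*(-4) = -5
  (PQ)[0][1] = (-5)*(5) + (5)*(-5) = -50
  (PQ)[1][0] = (3)*(-3) + (-1)*(-4) = -5
  (PQ)[1][1] = (3)*(5) + (-1)*(-5) = 20
PQ =
[       -5       -50 ]
[       -5        20 ]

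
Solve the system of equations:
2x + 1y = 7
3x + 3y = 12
x = 3, y = 1

Use elimination (row reduction):
Equation 1: 2x + 1y = 7.
Equation 2: 3x + 3y = 12.
Multiply Eq1 by 3 and Eq2 by 2: 6x + 3y = 21;  6x + 6y = 24.
Subtract: (3)y = 3, so y = 1.
Back-substitute into Eq1: 2x + 1*(1) = 7, so x = 3.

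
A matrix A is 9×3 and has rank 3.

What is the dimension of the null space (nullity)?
0

The rank-nullity theorem for an m×n matrix states:
rank(A) + nullity(A) = n (the number of columns).
Here n = 3 and rank(A) = 3, so nullity(A) = 3 - 3 = 0.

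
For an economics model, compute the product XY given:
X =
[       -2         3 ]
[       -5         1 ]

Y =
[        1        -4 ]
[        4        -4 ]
XY =
[       10        -4 ]
[       -1        16 ]

Matrix multiplication: (XY)[i][j] = sum over k of X[i][k] * Y[k][j].
  (XY)[0][0] = (-2)*(1) + (3)*(4) = 10
  (XY)[0][1] = (-2)*(-4) + (3)*(-4) = -4
  (XY)[1][0] = (-5)*(1) + (1)*(4) = -1
  (XY)[1][1] = (-5)*(-4) + (1)*(-4) = 16
XY =
[       10        -4 ]
[       -1        16 ]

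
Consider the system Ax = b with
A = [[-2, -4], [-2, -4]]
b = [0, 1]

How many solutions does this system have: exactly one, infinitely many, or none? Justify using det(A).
No solution

det(A) = (-2)*(-4) - (-4)*(-2) = 0, so A is singular.
The column space of A is span(column 1) = span([-2, -2]).
b = [0, 1] is not a scalar multiple of column 1, so b ∉ column space and the system is inconsistent — no solution.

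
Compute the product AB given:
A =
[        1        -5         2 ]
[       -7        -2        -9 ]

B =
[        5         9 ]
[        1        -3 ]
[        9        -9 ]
AB =
[       18         6 ]
[     -118        24 ]

Matrix multiplication: (AB)[i][j] = sum over k of A[i][k] * B[k][j].
  (AB)[0][0] = (1)*(5) + (-5)*(1) + (2)*(9) = 18
  (AB)[0][1] = (1)*(9) + (-5)*(-3) + (2)*(-9) = 6
  (AB)[1][0] = (-7)*(5) + (-2)*(1) + (-9)*(9) = -118
  (AB)[1][1] = (-7)*(9) + (-2)*(-3) + (-9)*(-9) = 24
AB =
[       18         6 ]
[     -118        24 ]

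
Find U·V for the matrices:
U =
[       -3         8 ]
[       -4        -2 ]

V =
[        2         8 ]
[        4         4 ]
UV =
[       26         8 ]
[      -16       -40 ]

Matrix multiplication: (UV)[i][j] = sum over k of U[i][k] * V[k][j].
  (UV)[0][0] = (-3)*(2) + (8)*(4) = 26
  (UV)[0][1] = (-3)*(8) + (8)*(4) = 8
  (UV)[1][0] = (-4)*(2) + (-2)*(4) = -16
  (UV)[1][1] = (-4)*(8) + (-2)*(4) = -40
UV =
[       26         8 ]
[      -16       -40 ]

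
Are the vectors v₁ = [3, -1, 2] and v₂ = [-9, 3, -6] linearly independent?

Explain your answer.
No, linearly dependent (v₂ = -3·v₁)

Check whether there is a scalar k with v₂ = k·v₁.
Comparing components, k = -3 satisfies -3·[3, -1, 2] = [-9, 3, -6].
Since v₂ is a scalar multiple of v₁, the two vectors are linearly dependent.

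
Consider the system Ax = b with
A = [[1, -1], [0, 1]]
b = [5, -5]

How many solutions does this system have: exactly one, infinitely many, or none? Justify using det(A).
Exactly one solution

Compute det(A) = (1)*(1) - (-1)*(0) = 1.
Because det(A) ≠ 0, A is invertible and Ax = b has a unique solution for every b (here x = A⁻¹ b).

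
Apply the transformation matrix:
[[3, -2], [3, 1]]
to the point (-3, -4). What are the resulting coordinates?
(-1, -13)

Matrix multiplication:
[[3, -2], [3, 1]] × [-3, -4]ᵀ
= [3×-3 + -2×-4, 3×-3 + 1×-4]ᵀ
= [-1.0000, -13.0000]ᵀ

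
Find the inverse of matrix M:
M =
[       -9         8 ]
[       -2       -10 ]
det(M) = 106
M⁻¹ =
[    -5/53     -4/53 ]
[     1/53    -9/106 ]

For a 2×2 matrix M = [[a, b], [c, d]] with det(M) ≠ 0, M⁻¹ = (1/det(M)) * [[d, -b], [-c, a]].
det(M) = (-9)*(-10) - (8)*(-2) = 90 + 16 = 106.
M⁻¹ = (1/106) * [[-10, -8], [2, -9]].
Dividing each entry by 106 and reducing:
M⁻¹ =
[    -5/53     -4/53 ]
[     1/53    -9/106 ]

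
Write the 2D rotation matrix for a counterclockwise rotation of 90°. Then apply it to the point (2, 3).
R = [[0, -1], [1, 0]]; R·(2, 3) = (-3, 2)

Rotation matrix formula: R(θ) = [[cos θ, -sin θ], [sin θ, cos θ]]
For θ = 90°:
cos(90°) = 0
sin(90°) = 1
R = [[0, -1], [1, 0]]
Apply to (2, 3): [0·2 + (-1)·3, 1·2 + 0·3] = (-3, 2)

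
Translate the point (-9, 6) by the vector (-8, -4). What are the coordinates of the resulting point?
(-17, 2)

Translation by (-8, -4):
x' = -9 + -8 = -17
y' = 6 + -4 = 2
Homogeneous matrix: [[1, 0, -8], [0, 1, -4], [0, 0, 1]]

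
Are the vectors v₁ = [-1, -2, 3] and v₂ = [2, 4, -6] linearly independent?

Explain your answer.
No, linearly dependent (v₂ = -2·v₁)

Check whether there is a scalar k with v₂ = k·v₁.
Comparing components, k = -2 satisfies -2·[-1, -2, 3] = [2, 4, -6].
Since v₂ is a scalar multiple of v₁, the two vectors are linearly dependent.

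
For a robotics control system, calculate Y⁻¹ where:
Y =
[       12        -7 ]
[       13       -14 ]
det(Y) = -77
Y⁻¹ =
[     2/11     -1/11 ]
[    13/77    -12/77 ]

For a 2×2 matrix Y = [[a, b], [c, d]] with det(Y) ≠ 0, Y⁻¹ = (1/det(Y)) * [[d, -b], [-c, a]].
det(Y) = (12)*(-14) - (-7)*(13) = -168 + 91 = -77.
Y⁻¹ = (1/-77) * [[-14, 7], [-13, 12]].
Dividing each entry by -77 and reducing:
Y⁻¹ =
[     2/11     -1/11 ]
[    13/77    -12/77 ]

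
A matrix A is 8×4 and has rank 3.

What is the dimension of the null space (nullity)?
1

The rank-nullity theorem for an m×n matrix states:
rank(A) + nullity(A) = n (the number of columns).
Here n = 4 and rank(A) = 3, so nullity(A) = 4 - 3 = 1.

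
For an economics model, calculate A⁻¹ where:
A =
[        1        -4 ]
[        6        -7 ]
det(A) = 17
A⁻¹ =
[    -7/17      4/17 ]
[    -6/17      1/17 ]

For a 2×2 matrix A = [[a, b], [c, d]] with det(A) ≠ 0, A⁻¹ = (1/det(A)) * [[d, -b], [-c, a]].
det(A) = (1)*(-7) - (-4)*(6) = -7 + 24 = 17.
A⁻¹ = (1/17) * [[-7, 4], [-6, 1]].
Dividing each entry by 17 and reducing:
A⁻¹ =
[    -7/17      4/17 ]
[    -6/17      1/17 ]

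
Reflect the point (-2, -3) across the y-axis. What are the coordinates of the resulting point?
(2, -3)

Reflection across y-axis: (-2, -3) → (2, -3)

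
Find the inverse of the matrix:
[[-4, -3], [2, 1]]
[[1/2, 3/2], [-1, -2]]

For [[a,b],[c,d]], inverse = (1/det)·[[d,-b],[-c,a]]
det = -4·1 - -3·2 = 2
Inverse = (1/2)·[[1, 3], [-2, -4]]
        = [[1/2, 3/2], [-1, -2]]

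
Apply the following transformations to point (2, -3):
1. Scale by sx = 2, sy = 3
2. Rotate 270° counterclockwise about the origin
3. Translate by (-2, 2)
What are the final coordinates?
(-11, -2)

Step 1: Scale → (4, -9)
Step 2: Rotate 270° → (-9, -4)
Step 3: Translate → (-11, -2)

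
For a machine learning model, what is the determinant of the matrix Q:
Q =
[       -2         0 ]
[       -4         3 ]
det(Q) = -6

For a 2×2 matrix [[a, b], [c, d]], det = a*d - b*c.
det(Q) = (-2)*(3) - (0)*(-4) = -6 - 0 = -6.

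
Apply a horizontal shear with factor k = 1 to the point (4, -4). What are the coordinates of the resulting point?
(0, -4)

Shear matrix for horizontal shear with factor k = 1:
[[1, 1], [0, 1]]
Result: (4, -4) → (0, -4)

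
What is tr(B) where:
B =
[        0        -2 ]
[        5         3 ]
tr(B) = 0 + 3 = 3

The trace of a square matrix is the sum of its diagonal entries.
Diagonal entries of B: B[0][0] = 0, B[1][1] = 3.
tr(B) = 0 + 3 = 3.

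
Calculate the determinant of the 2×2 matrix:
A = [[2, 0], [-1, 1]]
2

For A = [[a, b], [c, d]], det(A) = a*d - b*c.
det(A) = (2)*(1) - (0)*(-1) = 2 - 0 = 2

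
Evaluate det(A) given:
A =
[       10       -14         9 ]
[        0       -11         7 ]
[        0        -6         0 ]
det(A) = 420

Expand along row 0 (cofactor expansion): det(A) = a*(e*i - f*h) - b*(d*i - f*g) + c*(d*h - e*g), where the 3×3 is [[a, b, c], [d, e, f], [g, h, i]].
Minor M_00 = (-11)*(0) - (7)*(-6) = 0 + 42 = 42.
Minor M_01 = (0)*(0) - (7)*(0) = 0 - 0 = 0.
Minor M_02 = (0)*(-6) - (-11)*(0) = 0 - 0 = 0.
det(A) = (10)*(42) - (-14)*(0) + (9)*(0) = 420 + 0 + 0 = 420.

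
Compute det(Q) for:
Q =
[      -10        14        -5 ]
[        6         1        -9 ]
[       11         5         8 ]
det(Q) = -2683

Expand along row 0 (cofactor expansion): det(Q) = a*(e*i - f*h) - b*(d*i - f*g) + c*(d*h - e*g), where the 3×3 is [[a, b, c], [d, e, f], [g, h, i]].
Minor M_00 = (1)*(8) - (-9)*(5) = 8 + 45 = 53.
Minor M_01 = (6)*(8) - (-9)*(11) = 48 + 99 = 147.
Minor M_02 = (6)*(5) - (1)*(11) = 30 - 11 = 19.
det(Q) = (-10)*(53) - (14)*(147) + (-5)*(19) = -530 - 2058 - 95 = -2683.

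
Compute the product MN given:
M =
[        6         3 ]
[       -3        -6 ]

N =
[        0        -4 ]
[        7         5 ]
MN =
[       21        -9 ]
[      -42       -18 ]

Matrix multiplication: (MN)[i][j] = sum over k of M[i][k] * N[k][j].
  (MN)[0][0] = (6)*(0) + (3)*(7) = 21
  (MN)[0][1] = (6)*(-4) + (3)*(5) = -9
  (MN)[1][0] = (-3)*(0) + (-6)*(7) = -42
  (MN)[1][1] = (-3)*(-4) + (-6)*(5) = -18
MN =
[       21        -9 ]
[      -42       -18 ]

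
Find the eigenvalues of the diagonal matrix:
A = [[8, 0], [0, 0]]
λ₁ = 8, λ₂ = 0

The characteristic polynomial of A is det(A - λI) = (8 - λ)(0 - λ) = 0.
The roots are λ = 8 and λ = 0, so the eigenvalues are the diagonal entries.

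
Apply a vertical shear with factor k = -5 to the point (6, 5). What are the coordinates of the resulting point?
(6, -25)

Shear matrix for vertical shear with factor k = -5:
[[1, 0], [-5, 1]]
Result: (6, 5) → (6, -25)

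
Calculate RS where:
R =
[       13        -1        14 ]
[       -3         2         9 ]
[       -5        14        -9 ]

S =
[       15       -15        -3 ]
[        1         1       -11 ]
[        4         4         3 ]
RS =
[      250      -140        14 ]
[       -7        83        14 ]
[      -97        53      -166 ]

Matrix multiplication: (RS)[i][j] = sum over k of R[i][k] * S[k][j].
  (RS)[0][0] = (13)*(15) + (-1)*(1) + (14)*(4) = 250
  (RS)[0][1] = (13)*(-15) + (-1)*(1) + (14)*(4) = -140
  (RS)[0][2] = (13)*(-3) + (-1)*(-11) + (14)*(3) = 14
  (RS)[1][0] = (-3)*(15) + (2)*(1) + (9)*(4) = -7
  (RS)[1][1] = (-3)*(-15) + (2)*(1) + (9)*(4) = 83
  (RS)[1][2] = (-3)*(-3) + (2)*(-11) + (9)*(3) = 14
  (RS)[2][0] = (-5)*(15) + (14)*(1) + (-9)*(4) = -97
  (RS)[2][1] = (-5)*(-15) + (14)*(1) + (-9)*(4) = 53
  (RS)[2][2] = (-5)*(-3) + (14)*(-11) + (-9)*(3) = -166
RS =
[      250      -140        14 ]
[       -7        83        14 ]
[      -97        53      -166 ]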